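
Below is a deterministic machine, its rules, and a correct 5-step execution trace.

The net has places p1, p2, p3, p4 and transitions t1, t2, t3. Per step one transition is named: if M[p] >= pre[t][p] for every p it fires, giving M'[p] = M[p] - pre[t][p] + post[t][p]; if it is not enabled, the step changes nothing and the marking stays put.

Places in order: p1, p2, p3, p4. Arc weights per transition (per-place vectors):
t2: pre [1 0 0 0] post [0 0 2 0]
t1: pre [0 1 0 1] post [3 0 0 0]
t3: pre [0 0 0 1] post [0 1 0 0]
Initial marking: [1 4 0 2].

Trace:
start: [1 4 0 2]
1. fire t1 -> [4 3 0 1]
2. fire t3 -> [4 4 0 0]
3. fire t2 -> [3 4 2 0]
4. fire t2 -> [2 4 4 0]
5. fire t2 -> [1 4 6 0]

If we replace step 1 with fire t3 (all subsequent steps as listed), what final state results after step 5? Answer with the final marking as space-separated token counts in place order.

(re-executing from step 1 with the substitution; state before step 1: [1 4 0 2])
1. fire t3 -> [1 5 0 1]
2. fire t3 -> [1 6 0 0]
3. fire t2 -> [0 6 2 0]
4. fire t2 -> [0 6 2 0]
5. fire t2 -> [0 6 2 0]

0 6 2 0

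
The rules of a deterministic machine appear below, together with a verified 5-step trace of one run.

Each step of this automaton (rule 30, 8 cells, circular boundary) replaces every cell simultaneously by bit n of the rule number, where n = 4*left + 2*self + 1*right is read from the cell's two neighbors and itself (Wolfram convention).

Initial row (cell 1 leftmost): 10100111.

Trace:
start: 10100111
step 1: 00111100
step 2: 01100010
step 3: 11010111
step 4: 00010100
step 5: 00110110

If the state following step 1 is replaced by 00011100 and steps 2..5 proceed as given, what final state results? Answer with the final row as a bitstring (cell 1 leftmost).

11111100

state after step 1 := 00011100
step 2: 00110010
step 3: 01101111
step 4: 01001000
step 5: 11111100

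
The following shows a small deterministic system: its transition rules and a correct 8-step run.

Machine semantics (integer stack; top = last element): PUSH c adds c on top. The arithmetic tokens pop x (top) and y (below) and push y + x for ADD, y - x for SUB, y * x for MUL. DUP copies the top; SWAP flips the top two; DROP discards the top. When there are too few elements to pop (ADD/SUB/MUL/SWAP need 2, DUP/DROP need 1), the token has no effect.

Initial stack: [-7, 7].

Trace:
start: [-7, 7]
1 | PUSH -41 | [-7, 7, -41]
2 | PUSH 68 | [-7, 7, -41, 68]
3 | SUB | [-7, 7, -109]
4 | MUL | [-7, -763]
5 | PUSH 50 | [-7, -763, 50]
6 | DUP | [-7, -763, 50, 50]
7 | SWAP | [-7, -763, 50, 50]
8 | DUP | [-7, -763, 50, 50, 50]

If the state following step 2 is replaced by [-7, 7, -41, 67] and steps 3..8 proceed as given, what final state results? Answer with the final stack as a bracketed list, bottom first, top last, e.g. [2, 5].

[-7, -756, 50, 50, 50]

state after step 2 := [-7, 7, -41, 67]
3 | SUB | [-7, 7, -108]
4 | MUL | [-7, -756]
5 | PUSH 50 | [-7, -756, 50]
6 | DUP | [-7, -756, 50, 50]
7 | SWAP | [-7, -756, 50, 50]
8 | DUP | [-7, -756, 50, 50, 50]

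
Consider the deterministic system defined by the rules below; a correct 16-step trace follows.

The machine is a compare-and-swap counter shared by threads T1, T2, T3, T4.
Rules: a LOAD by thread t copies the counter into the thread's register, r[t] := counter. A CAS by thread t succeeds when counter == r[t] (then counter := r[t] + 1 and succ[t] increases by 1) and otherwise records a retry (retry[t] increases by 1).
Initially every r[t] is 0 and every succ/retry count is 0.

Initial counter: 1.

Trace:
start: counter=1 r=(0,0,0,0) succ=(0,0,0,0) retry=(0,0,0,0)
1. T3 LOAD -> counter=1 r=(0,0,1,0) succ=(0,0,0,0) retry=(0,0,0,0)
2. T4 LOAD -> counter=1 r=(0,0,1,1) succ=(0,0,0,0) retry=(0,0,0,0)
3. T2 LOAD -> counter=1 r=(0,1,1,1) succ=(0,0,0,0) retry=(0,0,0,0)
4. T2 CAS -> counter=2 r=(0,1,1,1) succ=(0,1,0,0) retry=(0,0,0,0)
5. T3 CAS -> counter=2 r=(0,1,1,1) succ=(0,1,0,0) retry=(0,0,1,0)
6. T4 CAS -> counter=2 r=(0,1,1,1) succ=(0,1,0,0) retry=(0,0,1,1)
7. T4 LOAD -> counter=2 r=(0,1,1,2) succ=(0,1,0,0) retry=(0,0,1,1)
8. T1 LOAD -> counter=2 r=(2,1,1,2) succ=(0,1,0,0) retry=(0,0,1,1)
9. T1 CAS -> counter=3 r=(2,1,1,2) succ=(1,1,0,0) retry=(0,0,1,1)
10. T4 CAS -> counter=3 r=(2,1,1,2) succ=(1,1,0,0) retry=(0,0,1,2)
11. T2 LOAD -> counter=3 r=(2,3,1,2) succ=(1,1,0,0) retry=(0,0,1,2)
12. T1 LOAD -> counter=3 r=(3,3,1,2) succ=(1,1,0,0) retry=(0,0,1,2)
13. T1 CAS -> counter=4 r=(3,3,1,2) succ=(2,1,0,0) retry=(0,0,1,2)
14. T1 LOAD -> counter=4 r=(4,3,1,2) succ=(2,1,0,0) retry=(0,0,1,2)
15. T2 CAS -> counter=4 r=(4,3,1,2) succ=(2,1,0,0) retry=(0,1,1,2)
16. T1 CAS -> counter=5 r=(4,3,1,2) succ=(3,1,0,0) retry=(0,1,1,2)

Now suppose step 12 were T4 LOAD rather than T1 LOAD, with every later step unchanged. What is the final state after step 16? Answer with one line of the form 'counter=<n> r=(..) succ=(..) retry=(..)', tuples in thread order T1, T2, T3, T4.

counter=4 r=(3,3,1,3) succ=(1,2,0,0) retry=(2,0,1,2)

(re-executing from step 12 with the substitution; state before step 12: counter=3 r=(2,3,1,2) succ=(1,1,0,0) retry=(0,0,1,2))
12. T4 LOAD -> counter=3 r=(2,3,1,3) succ=(1,1,0,0) retry=(0,0,1,2)
13. T1 CAS -> counter=3 r=(2,3,1,3) succ=(1,1,0,0) retry=(1,0,1,2)
14. T1 LOAD -> counter=3 r=(3,3,1,3) succ=(1,1,0,0) retry=(1,0,1,2)
15. T2 CAS -> counter=4 r=(3,3,1,3) succ=(1,2,0,0) retry=(1,0,1,2)
16. T1 CAS -> counter=4 r=(3,3,1,3) succ=(1,2,0,0) retry=(2,0,1,2)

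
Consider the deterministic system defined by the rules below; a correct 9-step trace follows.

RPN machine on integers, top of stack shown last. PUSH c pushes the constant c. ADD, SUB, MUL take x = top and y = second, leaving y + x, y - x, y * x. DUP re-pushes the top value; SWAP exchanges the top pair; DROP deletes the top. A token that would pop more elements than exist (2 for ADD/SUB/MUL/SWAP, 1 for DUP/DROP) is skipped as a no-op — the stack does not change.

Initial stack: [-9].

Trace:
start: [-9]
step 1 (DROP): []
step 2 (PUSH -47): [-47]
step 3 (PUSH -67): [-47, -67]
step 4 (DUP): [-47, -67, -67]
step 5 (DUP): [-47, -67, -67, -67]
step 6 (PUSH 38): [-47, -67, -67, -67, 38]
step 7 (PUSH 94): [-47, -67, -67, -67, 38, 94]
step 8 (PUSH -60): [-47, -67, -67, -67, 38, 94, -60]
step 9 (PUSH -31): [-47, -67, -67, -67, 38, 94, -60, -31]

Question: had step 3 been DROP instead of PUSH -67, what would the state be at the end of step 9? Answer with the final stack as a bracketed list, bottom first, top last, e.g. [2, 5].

[38, 94, -60, -31]

(re-executing from step 3 with the substitution; state before step 3: [-47])
step 3 (DROP): []
step 4 (DUP): []
step 5 (DUP): []
step 6 (PUSH 38): [38]
step 7 (PUSH 94): [38, 94]
step 8 (PUSH -60): [38, 94, -60]
step 9 (PUSH -31): [38, 94, -60, -31]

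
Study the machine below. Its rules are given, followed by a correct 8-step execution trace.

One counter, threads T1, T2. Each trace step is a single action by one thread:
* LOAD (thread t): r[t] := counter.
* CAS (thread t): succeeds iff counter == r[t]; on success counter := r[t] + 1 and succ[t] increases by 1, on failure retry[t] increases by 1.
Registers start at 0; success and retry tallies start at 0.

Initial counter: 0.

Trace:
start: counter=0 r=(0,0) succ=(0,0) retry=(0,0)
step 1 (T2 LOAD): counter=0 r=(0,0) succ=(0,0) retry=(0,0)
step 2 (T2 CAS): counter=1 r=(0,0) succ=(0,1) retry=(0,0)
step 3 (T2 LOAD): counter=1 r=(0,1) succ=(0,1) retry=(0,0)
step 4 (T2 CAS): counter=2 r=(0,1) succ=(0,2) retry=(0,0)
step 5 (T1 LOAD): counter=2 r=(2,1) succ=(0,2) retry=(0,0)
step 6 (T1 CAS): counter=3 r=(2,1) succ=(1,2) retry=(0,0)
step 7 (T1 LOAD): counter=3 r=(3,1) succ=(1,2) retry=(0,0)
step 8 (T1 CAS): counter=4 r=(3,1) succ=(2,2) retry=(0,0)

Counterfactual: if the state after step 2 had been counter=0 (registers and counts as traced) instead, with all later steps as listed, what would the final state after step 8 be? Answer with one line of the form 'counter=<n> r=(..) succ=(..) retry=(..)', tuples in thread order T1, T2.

counter=3 r=(2,0) succ=(2,2) retry=(0,0)

state after step 2 := counter=0 r=(0,0) succ=(0,1) retry=(0,0)
step 3 (T2 LOAD): counter=0 r=(0,0) succ=(0,1) retry=(0,0)
step 4 (T2 CAS): counter=1 r=(0,0) succ=(0,2) retry=(0,0)
step 5 (T1 LOAD): counter=1 r=(1,0) succ=(0,2) retry=(0,0)
step 6 (T1 CAS): counter=2 r=(1,0) succ=(1,2) retry=(0,0)
step 7 (T1 LOAD): counter=2 r=(2,0) succ=(1,2) retry=(0,0)
step 8 (T1 CAS): counter=3 r=(2,0) succ=(2,2) retry=(0,0)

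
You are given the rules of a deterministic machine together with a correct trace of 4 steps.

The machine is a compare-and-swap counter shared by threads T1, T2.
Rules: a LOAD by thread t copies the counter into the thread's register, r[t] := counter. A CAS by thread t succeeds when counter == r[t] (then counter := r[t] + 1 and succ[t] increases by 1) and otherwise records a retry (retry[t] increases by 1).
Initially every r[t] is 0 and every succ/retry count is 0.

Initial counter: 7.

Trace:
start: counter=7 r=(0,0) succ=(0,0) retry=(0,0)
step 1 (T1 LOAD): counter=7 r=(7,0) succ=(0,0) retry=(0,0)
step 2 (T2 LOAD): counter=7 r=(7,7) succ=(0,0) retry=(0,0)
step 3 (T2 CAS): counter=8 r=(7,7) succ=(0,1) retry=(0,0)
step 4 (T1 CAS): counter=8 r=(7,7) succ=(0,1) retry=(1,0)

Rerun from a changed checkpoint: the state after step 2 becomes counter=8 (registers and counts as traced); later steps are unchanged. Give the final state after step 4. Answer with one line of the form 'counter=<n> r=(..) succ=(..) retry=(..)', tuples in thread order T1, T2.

state after step 2 := counter=8 r=(7,7) succ=(0,0) retry=(0,0)
step 3 (T2 CAS): counter=8 r=(7,7) succ=(0,0) retry=(0,1)
step 4 (T1 CAS): counter=8 r=(7,7) succ=(0,0) retry=(1,1)

counter=8 r=(7,7) succ=(0,0) retry=(1,1)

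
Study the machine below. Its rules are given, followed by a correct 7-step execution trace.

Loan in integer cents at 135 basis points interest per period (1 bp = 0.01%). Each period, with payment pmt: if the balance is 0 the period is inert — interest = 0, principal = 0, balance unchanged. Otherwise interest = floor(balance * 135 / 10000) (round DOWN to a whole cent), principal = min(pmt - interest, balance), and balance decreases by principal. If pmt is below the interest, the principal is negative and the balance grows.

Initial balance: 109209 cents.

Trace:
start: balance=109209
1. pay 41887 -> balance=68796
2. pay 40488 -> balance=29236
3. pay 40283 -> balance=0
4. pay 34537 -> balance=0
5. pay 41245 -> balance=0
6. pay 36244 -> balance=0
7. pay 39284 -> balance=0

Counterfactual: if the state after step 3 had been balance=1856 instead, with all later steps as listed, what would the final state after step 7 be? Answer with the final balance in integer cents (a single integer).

0

state after step 3 := balance=1856
4. pay 34537 -> balance=0
5. pay 41245 -> balance=0
6. pay 36244 -> balance=0
7. pay 39284 -> balance=0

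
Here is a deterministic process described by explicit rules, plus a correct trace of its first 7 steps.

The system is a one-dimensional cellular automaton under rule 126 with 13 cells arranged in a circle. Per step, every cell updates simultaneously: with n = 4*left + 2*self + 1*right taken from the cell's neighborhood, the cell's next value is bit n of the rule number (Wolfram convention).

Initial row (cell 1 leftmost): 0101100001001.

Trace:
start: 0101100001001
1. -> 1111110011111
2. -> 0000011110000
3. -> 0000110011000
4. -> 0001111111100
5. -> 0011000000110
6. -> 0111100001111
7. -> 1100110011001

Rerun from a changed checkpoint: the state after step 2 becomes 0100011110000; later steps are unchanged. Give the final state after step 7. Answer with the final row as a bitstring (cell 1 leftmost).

0111100011110

state after step 2 := 0100011110000
3. -> 1110110011000
4. -> 1011111111101
5. -> 1110000000111
6. -> 0011000001100
7. -> 0111100011110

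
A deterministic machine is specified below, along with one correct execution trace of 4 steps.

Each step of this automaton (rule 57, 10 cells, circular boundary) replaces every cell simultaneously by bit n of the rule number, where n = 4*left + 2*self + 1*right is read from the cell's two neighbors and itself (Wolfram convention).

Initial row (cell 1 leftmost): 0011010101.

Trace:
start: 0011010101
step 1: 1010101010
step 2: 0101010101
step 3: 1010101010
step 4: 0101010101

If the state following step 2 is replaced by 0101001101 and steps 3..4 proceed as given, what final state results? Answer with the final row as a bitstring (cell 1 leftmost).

0101010101

state after step 2 := 0101001101
step 3: 1010101010
step 4: 0101010101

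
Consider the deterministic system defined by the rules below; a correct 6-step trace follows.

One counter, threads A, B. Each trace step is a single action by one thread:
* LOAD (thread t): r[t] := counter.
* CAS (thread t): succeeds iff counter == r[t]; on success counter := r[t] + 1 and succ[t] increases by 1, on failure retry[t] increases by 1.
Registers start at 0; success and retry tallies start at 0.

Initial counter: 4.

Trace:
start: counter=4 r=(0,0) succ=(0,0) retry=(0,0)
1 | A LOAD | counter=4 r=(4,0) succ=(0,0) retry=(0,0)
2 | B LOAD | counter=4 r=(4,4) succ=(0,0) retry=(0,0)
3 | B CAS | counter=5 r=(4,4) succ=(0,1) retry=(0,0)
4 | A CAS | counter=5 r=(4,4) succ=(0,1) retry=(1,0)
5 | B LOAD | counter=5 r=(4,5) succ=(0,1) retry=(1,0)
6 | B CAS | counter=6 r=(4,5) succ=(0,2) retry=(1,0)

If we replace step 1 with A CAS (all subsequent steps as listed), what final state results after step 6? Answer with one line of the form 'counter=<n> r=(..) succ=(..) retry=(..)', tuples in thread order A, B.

counter=6 r=(0,5) succ=(0,2) retry=(2,0)

(re-executing from step 1 with the substitution; state before step 1: counter=4 r=(0,0) succ=(0,0) retry=(0,0))
1 | A CAS | counter=4 r=(0,0) succ=(0,0) retry=(1,0)
2 | B LOAD | counter=4 r=(0,4) succ=(0,0) retry=(1,0)
3 | B CAS | counter=5 r=(0,4) succ=(0,1) retry=(1,0)
4 | A CAS | counter=5 r=(0,4) succ=(0,1) retry=(2,0)
5 | B LOAD | counter=5 r=(0,5) succ=(0,1) retry=(2,0)
6 | B CAS | counter=6 r=(0,5) succ=(0,2) retry=(2,0)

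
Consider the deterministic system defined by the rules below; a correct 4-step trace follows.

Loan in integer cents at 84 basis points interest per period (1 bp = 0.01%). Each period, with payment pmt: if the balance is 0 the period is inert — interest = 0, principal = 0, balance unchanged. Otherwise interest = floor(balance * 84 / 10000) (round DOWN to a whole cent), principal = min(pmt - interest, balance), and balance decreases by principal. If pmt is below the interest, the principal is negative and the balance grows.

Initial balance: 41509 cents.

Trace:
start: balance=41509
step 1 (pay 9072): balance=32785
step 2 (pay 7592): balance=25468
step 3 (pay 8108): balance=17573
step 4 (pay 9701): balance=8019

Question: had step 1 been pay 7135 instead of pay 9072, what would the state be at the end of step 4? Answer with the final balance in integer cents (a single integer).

10006

(re-executing from step 1 with the substitution; state before step 1: balance=41509)
step 1 (pay 7135): balance=34722
step 2 (pay 7592): balance=27421
step 3 (pay 8108): balance=19543
step 4 (pay 9701): balance=10006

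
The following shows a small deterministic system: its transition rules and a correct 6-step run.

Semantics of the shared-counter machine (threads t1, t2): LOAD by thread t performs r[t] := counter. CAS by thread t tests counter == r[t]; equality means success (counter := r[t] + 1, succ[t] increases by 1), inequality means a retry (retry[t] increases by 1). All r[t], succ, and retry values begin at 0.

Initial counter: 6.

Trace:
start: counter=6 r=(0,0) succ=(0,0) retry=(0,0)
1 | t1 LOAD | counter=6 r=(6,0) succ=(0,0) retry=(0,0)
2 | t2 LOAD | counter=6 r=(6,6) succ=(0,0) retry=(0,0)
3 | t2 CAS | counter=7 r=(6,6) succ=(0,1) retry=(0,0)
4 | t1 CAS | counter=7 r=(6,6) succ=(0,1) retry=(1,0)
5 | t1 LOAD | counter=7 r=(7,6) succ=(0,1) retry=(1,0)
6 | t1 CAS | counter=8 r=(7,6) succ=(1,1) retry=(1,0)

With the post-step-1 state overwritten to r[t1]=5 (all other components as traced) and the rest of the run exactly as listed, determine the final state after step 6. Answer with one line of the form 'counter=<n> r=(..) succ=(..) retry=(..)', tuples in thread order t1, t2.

state after step 1 := counter=6 r=(5,0) succ=(0,0) retry=(0,0)
2 | t2 LOAD | counter=6 r=(5,6) succ=(0,0) retry=(0,0)
3 | t2 CAS | counter=7 r=(5,6) succ=(0,1) retry=(0,0)
4 | t1 CAS | counter=7 r=(5,6) succ=(0,1) retry=(1,0)
5 | t1 LOAD | counter=7 r=(7,6) succ=(0,1) retry=(1,0)
6 | t1 CAS | counter=8 r=(7,6) succ=(1,1) retry=(1,0)

counter=8 r=(7,6) succ=(1,1) retry=(1,0)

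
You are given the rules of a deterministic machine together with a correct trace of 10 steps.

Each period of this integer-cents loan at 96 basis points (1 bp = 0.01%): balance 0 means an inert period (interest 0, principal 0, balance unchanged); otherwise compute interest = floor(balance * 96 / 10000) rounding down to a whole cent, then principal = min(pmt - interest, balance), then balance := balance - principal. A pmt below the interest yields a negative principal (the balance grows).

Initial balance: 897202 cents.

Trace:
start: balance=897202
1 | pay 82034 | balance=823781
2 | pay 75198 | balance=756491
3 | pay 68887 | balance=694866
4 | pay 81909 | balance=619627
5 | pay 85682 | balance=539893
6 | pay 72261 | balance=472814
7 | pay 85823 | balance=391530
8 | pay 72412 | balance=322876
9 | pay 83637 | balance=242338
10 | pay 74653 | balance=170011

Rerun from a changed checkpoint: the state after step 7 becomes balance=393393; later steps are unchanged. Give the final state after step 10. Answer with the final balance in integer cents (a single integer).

171928

state after step 7 := balance=393393
8 | pay 72412 | balance=324757
9 | pay 83637 | balance=244237
10 | pay 74653 | balance=171928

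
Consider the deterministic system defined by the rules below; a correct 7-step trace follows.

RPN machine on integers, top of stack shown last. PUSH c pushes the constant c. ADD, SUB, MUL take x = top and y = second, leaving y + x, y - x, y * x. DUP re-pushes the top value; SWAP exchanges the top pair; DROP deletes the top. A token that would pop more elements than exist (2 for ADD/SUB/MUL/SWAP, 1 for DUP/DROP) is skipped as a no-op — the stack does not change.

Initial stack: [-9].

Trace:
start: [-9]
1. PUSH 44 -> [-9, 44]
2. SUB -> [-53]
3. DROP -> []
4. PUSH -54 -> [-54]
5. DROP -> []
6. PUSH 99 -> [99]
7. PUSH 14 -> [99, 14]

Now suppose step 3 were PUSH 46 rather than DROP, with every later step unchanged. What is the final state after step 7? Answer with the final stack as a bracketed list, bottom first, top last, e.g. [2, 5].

[-53, 46, 99, 14]

(re-executing from step 3 with the substitution; state before step 3: [-53])
3. PUSH 46 -> [-53, 46]
4. PUSH -54 -> [-53, 46, -54]
5. DROP -> [-53, 46]
6. PUSH 99 -> [-53, 46, 99]
7. PUSH 14 -> [-53, 46, 99, 14]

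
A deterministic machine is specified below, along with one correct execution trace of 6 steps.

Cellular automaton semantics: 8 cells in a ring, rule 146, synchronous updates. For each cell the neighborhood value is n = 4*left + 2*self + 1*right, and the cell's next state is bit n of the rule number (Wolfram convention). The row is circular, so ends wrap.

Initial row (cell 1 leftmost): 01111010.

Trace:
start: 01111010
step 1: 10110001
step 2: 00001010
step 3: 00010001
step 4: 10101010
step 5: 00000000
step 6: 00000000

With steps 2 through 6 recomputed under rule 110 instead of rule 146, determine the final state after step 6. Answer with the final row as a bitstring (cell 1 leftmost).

11100110

(re-executing steps 2..6 under rule 110; state before step 2: 10110001)
step 2: 11110011
step 3: 00010110
step 4: 00111110
step 5: 01100010
step 6: 11100110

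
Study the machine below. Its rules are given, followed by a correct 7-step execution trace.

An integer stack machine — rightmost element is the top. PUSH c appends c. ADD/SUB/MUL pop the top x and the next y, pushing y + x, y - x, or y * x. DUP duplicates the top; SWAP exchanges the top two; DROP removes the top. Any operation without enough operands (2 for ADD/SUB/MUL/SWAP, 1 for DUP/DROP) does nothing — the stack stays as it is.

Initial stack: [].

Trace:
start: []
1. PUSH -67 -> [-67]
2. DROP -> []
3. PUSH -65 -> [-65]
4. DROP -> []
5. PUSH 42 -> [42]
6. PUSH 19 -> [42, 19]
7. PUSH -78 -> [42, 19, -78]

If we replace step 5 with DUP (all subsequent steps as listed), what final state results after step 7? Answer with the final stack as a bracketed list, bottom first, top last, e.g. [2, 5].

[19, -78]

(re-executing from step 5 with the substitution; state before step 5: [])
5. DUP -> []
6. PUSH 19 -> [19]
7. PUSH -78 -> [19, -78]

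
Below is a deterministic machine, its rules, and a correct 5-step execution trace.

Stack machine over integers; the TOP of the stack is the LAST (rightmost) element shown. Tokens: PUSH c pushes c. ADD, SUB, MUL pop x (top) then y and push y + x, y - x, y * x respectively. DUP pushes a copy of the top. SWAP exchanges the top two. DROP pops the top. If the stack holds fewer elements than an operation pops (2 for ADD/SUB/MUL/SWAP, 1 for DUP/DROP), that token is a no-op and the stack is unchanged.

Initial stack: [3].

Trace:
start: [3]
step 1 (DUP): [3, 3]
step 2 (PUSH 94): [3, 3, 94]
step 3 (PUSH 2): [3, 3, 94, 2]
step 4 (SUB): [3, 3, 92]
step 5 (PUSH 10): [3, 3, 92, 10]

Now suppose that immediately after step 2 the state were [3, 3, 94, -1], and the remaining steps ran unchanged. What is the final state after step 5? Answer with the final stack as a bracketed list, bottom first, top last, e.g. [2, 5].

state after step 2 := [3, 3, 94, -1]
step 3 (PUSH 2): [3, 3, 94, -1, 2]
step 4 (SUB): [3, 3, 94, -3]
step 5 (PUSH 10): [3, 3, 94, -3, 10]

[3, 3, 94, -3, 10]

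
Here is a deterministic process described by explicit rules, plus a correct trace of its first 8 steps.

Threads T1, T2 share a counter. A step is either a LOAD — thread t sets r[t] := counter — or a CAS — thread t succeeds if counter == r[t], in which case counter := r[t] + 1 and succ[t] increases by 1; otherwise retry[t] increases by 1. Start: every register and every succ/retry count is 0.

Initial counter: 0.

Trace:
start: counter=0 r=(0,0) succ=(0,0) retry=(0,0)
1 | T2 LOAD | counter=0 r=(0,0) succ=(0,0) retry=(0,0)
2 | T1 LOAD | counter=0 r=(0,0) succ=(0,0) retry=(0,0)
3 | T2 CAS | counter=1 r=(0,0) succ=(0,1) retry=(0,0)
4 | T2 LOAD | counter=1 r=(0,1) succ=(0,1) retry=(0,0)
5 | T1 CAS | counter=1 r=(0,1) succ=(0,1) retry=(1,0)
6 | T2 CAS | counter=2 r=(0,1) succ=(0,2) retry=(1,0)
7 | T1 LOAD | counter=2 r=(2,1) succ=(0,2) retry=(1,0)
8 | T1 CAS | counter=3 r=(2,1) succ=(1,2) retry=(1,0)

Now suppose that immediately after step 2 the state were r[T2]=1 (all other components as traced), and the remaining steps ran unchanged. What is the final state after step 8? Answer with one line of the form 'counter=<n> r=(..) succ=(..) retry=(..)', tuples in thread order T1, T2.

counter=2 r=(1,0) succ=(2,0) retry=(0,2)

state after step 2 := counter=0 r=(0,1) succ=(0,0) retry=(0,0)
3 | T2 CAS | counter=0 r=(0,1) succ=(0,0) retry=(0,1)
4 | T2 LOAD | counter=0 r=(0,0) succ=(0,0) retry=(0,1)
5 | T1 CAS | counter=1 r=(0,0) succ=(1,0) retry=(0,1)
6 | T2 CAS | counter=1 r=(0,0) succ=(1,0) retry=(0,2)
7 | T1 LOAD | counter=1 r=(1,0) succ=(1,0) retry=(0,2)
8 | T1 CAS | counter=2 r=(1,0) succ=(2,0) retry=(0,2)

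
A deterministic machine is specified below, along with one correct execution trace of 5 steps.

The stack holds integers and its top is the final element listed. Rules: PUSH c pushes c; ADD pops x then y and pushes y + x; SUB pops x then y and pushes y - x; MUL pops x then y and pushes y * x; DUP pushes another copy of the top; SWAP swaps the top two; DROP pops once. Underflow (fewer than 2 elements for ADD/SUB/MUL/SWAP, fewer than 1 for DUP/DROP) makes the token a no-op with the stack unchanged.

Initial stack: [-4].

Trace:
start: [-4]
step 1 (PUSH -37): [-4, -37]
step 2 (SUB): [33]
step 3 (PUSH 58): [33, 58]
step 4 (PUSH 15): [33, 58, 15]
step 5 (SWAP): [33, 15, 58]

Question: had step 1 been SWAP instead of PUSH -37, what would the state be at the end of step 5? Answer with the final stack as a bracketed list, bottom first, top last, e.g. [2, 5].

(re-executing from step 1 with the substitution; state before step 1: [-4])
step 1 (SWAP): [-4]
step 2 (SUB): [-4]
step 3 (PUSH 58): [-4, 58]
step 4 (PUSH 15): [-4, 58, 15]
step 5 (SWAP): [-4, 15, 58]

[-4, 15, 58]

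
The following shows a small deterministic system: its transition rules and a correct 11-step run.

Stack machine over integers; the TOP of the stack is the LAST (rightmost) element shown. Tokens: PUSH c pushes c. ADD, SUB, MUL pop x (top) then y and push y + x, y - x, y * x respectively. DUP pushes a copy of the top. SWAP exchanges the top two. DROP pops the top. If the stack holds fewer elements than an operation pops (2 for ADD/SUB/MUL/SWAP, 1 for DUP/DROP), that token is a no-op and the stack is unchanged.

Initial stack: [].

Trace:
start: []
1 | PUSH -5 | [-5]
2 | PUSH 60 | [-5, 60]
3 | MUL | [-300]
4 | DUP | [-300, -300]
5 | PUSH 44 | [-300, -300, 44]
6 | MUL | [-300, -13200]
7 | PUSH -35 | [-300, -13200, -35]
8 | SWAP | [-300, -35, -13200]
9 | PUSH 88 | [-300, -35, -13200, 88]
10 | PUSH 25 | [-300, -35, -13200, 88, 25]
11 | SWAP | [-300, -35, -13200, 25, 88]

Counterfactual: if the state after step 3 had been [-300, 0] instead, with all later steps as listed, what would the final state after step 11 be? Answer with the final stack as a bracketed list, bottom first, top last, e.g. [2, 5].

state after step 3 := [-300, 0]
4 | DUP | [-300, 0, 0]
5 | PUSH 44 | [-300, 0, 0, 44]
6 | MUL | [-300, 0, 0]
7 | PUSH -35 | [-300, 0, 0, -35]
8 | SWAP | [-300, 0, -35, 0]
9 | PUSH 88 | [-300, 0, -35, 0, 88]
10 | PUSH 25 | [-300, 0, -35, 0, 88, 25]
11 | SWAP | [-300, 0, -35, 0, 25, 88]

[-300, 0, -35, 0, 25, 88]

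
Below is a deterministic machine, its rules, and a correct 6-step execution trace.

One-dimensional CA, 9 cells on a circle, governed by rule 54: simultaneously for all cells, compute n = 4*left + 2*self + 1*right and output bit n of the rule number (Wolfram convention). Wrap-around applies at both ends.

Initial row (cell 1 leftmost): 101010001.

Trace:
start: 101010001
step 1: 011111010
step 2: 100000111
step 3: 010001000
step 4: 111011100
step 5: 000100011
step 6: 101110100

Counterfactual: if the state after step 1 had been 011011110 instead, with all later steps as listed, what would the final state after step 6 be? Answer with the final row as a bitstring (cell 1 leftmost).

state after step 1 := 011011110
step 2: 100100001
step 3: 011110010
step 4: 100001111
step 5: 010010000
step 6: 111111000

111111000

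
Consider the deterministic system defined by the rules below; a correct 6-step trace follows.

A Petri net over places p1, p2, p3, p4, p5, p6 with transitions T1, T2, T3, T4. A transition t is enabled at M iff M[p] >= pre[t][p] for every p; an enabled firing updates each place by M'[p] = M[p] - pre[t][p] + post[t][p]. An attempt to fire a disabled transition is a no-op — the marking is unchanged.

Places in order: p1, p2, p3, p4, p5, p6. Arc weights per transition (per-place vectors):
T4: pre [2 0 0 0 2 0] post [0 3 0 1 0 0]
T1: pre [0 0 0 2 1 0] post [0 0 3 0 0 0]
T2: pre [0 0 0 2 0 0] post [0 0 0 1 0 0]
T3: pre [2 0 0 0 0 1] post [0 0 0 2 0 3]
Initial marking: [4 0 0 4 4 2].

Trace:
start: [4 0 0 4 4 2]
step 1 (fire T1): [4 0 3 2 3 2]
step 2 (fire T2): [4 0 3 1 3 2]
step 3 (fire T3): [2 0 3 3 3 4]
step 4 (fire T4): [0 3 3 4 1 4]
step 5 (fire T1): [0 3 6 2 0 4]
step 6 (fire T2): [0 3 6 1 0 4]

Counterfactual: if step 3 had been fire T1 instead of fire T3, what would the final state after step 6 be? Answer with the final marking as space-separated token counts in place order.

(re-executing from step 3 with the substitution; state before step 3: [4 0 3 1 3 2])
step 3 (fire T1): [4 0 3 1 3 2]
step 4 (fire T4): [2 3 3 2 1 2]
step 5 (fire T1): [2 3 6 0 0 2]
step 6 (fire T2): [2 3 6 0 0 2]

2 3 6 0 0 2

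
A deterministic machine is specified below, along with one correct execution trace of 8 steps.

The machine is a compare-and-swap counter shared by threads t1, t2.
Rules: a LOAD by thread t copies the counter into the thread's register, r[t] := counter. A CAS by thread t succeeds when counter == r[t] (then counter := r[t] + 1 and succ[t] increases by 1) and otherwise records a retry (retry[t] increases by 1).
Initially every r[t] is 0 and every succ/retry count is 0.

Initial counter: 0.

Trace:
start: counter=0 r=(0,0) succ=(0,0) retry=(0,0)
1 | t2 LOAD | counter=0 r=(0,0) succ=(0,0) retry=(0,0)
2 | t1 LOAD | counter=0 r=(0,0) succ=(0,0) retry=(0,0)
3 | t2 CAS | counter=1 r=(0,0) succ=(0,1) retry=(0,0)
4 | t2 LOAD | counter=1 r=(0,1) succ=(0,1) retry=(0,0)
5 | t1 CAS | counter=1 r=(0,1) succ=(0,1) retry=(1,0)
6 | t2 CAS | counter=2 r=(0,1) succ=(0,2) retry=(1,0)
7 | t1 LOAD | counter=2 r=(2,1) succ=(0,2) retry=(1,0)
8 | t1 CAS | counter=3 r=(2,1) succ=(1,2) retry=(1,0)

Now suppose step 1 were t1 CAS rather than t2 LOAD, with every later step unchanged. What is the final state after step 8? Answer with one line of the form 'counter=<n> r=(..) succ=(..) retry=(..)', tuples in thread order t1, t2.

counter=3 r=(2,1) succ=(3,0) retry=(0,2)

(re-executing from step 1 with the substitution; state before step 1: counter=0 r=(0,0) succ=(0,0) retry=(0,0))
1 | t1 CAS | counter=1 r=(0,0) succ=(1,0) retry=(0,0)
2 | t1 LOAD | counter=1 r=(1,0) succ=(1,0) retry=(0,0)
3 | t2 CAS | counter=1 r=(1,0) succ=(1,0) retry=(0,1)
4 | t2 LOAD | counter=1 r=(1,1) succ=(1,0) retry=(0,1)
5 | t1 CAS | counter=2 r=(1,1) succ=(2,0) retry=(0,1)
6 | t2 CAS | counter=2 r=(1,1) succ=(2,0) retry=(0,2)
7 | t1 LOAD | counter=2 r=(2,1) succ=(2,0) retry=(0,2)
8 | t1 CAS | counter=3 r=(2,1) succ=(3,0) retry=(0,2)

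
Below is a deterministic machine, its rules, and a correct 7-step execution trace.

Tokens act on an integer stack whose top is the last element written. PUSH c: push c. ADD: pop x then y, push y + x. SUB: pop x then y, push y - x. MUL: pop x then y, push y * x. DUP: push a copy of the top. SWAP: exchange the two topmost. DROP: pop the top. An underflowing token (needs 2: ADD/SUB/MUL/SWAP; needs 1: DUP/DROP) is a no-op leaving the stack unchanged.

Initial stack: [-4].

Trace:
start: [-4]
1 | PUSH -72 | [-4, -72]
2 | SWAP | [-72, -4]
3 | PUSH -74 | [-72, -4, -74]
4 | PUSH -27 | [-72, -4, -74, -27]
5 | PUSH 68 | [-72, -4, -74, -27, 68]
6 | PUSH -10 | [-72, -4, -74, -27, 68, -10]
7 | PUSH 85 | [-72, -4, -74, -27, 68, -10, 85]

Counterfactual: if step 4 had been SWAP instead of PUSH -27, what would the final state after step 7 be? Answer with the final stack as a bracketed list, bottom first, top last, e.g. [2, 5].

(re-executing from step 4 with the substitution; state before step 4: [-72, -4, -74])
4 | SWAP | [-72, -74, -4]
5 | PUSH 68 | [-72, -74, -4, 68]
6 | PUSH -10 | [-72, -74, -4, 68, -10]
7 | PUSH 85 | [-72, -74, -4, 68, -10, 85]

[-72, -74, -4, 68, -10, 85]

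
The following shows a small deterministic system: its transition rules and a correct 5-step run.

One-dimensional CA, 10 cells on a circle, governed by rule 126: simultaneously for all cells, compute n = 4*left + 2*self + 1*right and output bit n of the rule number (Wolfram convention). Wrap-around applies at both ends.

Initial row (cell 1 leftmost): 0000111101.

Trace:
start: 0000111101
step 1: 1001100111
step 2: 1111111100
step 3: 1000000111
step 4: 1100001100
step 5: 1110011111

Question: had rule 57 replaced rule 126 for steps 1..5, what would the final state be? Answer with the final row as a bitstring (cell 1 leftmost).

(re-executing steps 1..5 under rule 57; state before step 1: 0000111101)
step 1: 1110100010
step 2: 1001011001
step 3: 0100110101
step 4: 1010101010
step 5: 0101010101

0101010101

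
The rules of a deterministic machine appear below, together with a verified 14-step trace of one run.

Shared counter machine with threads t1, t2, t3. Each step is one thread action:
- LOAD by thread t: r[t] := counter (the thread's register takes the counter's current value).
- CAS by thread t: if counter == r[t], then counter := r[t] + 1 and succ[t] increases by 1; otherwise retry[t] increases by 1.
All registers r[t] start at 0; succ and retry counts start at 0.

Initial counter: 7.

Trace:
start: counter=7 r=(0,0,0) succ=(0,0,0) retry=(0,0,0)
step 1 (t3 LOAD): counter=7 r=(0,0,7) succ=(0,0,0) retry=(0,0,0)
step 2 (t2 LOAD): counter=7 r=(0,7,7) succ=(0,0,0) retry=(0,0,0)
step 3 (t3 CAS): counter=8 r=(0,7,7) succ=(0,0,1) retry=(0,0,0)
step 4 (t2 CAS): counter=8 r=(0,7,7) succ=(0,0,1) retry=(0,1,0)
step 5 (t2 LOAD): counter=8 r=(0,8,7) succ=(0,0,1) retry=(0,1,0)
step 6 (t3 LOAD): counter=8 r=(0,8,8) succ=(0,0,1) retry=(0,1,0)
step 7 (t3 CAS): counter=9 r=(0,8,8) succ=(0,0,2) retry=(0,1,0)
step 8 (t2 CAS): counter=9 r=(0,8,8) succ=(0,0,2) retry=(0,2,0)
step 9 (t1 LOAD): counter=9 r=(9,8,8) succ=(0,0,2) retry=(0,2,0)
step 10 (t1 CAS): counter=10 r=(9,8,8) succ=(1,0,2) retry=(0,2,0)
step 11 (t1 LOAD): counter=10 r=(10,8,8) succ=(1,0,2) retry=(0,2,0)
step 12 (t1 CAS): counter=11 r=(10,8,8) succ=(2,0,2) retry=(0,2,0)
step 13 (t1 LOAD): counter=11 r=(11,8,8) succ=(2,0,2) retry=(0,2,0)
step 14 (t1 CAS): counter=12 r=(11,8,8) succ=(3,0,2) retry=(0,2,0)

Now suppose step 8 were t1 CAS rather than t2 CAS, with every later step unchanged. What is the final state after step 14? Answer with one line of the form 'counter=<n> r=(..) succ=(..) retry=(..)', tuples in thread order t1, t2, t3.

counter=12 r=(11,8,8) succ=(3,0,2) retry=(1,1,0)

(re-executing from step 8 with the substitution; state before step 8: counter=9 r=(0,8,8) succ=(0,0,2) retry=(0,1,0))
step 8 (t1 CAS): counter=9 r=(0,8,8) succ=(0,0,2) retry=(1,1,0)
step 9 (t1 LOAD): counter=9 r=(9,8,8) succ=(0,0,2) retry=(1,1,0)
step 10 (t1 CAS): counter=10 r=(9,8,8) succ=(1,0,2) retry=(1,1,0)
step 11 (t1 LOAD): counter=10 r=(10,8,8) succ=(1,0,2) retry=(1,1,0)
step 12 (t1 CAS): counter=11 r=(10,8,8) succ=(2,0,2) retry=(1,1,0)
step 13 (t1 LOAD): counter=11 r=(11,8,8) succ=(2,0,2) retry=(1,1,0)
step 14 (t1 CAS): counter=12 r=(11,8,8) succ=(3,0,2) retry=(1,1,0)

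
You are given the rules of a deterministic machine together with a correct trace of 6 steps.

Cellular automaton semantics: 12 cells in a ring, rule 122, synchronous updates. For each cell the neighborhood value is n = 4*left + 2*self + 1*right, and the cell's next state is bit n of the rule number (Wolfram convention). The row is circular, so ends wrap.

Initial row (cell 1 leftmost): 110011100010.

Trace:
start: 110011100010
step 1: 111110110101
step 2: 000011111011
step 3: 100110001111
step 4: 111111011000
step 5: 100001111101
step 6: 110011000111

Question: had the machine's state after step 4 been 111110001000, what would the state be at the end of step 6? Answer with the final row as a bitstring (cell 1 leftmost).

110111101011

state after step 4 := 111110001000
step 5: 100011010101
step 6: 110111101011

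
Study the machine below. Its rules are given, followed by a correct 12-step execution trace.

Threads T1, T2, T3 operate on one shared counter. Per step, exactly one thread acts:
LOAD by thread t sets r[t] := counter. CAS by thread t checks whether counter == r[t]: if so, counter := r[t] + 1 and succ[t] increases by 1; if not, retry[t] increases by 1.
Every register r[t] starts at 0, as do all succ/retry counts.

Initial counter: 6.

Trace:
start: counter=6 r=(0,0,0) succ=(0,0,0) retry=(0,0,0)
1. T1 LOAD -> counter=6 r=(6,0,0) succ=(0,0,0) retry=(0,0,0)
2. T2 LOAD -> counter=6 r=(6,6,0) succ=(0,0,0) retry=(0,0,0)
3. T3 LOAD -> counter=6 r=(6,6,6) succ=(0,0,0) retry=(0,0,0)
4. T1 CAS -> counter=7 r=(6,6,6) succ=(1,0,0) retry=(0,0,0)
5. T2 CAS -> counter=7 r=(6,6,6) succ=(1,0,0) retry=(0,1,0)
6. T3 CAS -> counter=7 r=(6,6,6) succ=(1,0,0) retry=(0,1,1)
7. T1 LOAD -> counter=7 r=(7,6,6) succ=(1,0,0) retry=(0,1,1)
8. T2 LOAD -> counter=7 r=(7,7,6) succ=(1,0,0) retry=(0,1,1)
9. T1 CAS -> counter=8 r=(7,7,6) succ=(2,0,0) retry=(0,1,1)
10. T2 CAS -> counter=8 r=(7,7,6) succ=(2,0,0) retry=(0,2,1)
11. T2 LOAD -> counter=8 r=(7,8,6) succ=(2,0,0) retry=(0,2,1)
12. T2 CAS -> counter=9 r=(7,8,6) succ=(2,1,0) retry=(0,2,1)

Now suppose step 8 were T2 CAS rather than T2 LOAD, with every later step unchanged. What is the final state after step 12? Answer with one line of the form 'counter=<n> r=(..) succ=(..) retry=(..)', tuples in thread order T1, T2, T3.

(re-executing from step 8 with the substitution; state before step 8: counter=7 r=(7,6,6) succ=(1,0,0) retry=(0,1,1))
8. T2 CAS -> counter=7 r=(7,6,6) succ=(1,0,0) retry=(0,2,1)
9. T1 CAS -> counter=8 r=(7,6,6) succ=(2,0,0) retry=(0,2,1)
10. T2 CAS -> counter=8 r=(7,6,6) succ=(2,0,0) retry=(0,3,1)
11. T2 LOAD -> counter=8 r=(7,8,6) succ=(2,0,0) retry=(0,3,1)
12. T2 CAS -> counter=9 r=(7,8,6) succ=(2,1,0) retry=(0,3,1)

counter=9 r=(7,8,6) succ=(2,1,0) retry=(0,3,1)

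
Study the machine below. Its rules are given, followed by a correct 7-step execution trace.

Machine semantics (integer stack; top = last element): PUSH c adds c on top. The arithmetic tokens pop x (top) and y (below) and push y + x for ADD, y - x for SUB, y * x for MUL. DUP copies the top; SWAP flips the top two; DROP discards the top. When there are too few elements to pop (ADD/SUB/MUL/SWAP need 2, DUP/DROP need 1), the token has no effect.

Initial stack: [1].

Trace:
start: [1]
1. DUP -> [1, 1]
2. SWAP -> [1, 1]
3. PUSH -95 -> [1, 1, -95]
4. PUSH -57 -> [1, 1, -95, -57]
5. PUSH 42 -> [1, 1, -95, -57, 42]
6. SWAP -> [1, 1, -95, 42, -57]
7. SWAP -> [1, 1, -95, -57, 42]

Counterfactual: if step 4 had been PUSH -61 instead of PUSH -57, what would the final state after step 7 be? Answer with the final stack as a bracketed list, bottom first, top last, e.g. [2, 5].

(re-executing from step 4 with the substitution; state before step 4: [1, 1, -95])
4. PUSH -61 -> [1, 1, -95, -61]
5. PUSH 42 -> [1, 1, -95, -61, 42]
6. SWAP -> [1, 1, -95, 42, -61]
7. SWAP -> [1, 1, -95, -61, 42]

[1, 1, -95, -61, 42]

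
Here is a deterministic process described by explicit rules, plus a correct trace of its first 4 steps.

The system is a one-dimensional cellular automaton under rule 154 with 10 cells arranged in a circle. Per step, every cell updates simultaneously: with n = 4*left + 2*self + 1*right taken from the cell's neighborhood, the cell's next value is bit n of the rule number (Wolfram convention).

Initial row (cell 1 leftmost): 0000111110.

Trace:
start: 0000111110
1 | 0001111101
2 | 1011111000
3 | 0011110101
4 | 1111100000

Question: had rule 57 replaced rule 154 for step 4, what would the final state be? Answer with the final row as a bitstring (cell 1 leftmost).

1010001010

(re-executing step 4 under rule 57; state before step 4: 0011110101)
4 | 1010001010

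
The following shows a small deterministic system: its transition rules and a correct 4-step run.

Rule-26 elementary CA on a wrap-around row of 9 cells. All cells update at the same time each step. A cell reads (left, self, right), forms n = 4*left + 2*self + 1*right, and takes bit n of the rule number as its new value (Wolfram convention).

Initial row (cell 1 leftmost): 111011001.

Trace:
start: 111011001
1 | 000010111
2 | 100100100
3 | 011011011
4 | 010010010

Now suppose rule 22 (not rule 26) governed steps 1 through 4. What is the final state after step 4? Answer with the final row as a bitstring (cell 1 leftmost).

(re-executing steps 1..4 under rule 22; state before step 1: 111011001)
1 | 000000110
2 | 000001001
3 | 100011111
4 | 010100000

010100000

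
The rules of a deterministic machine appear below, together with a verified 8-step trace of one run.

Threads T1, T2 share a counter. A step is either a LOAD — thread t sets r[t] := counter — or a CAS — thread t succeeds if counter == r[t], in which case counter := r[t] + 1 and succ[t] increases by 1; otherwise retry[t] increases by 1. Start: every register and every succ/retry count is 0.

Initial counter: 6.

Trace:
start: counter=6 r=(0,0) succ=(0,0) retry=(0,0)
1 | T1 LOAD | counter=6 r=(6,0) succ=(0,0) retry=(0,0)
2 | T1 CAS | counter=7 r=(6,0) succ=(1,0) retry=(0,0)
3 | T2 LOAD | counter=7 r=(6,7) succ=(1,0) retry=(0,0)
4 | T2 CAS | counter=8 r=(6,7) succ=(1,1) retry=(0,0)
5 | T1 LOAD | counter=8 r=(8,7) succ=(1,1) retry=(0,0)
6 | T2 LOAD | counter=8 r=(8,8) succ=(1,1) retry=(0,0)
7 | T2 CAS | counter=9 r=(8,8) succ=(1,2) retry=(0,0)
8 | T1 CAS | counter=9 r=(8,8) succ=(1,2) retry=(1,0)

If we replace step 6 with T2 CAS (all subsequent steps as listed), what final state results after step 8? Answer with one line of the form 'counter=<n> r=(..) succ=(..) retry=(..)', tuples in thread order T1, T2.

counter=9 r=(8,7) succ=(2,1) retry=(0,2)

(re-executing from step 6 with the substitution; state before step 6: counter=8 r=(8,7) succ=(1,1) retry=(0,0))
6 | T2 CAS | counter=8 r=(8,7) succ=(1,1) retry=(0,1)
7 | T2 CAS | counter=8 r=(8,7) succ=(1,1) retry=(0,2)
8 | T1 CAS | counter=9 r=(8,7) succ=(2,1) retry=(0,2)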